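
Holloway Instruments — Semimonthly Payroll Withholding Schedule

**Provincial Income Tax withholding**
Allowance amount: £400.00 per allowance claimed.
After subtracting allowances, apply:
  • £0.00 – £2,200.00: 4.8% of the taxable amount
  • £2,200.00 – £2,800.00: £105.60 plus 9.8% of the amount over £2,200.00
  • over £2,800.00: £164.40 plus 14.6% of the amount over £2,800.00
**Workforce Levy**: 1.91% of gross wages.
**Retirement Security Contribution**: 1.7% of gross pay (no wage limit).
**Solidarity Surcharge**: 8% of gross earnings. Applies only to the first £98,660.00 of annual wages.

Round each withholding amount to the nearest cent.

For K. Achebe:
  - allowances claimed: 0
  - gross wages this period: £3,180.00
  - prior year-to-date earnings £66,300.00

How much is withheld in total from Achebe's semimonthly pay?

Provincial Income Tax: taxable = £3,180.00
  £164.40 + 14.6% × (£3,180.00 − £2,800.00) = £164.40 + 14.6% × £380.00 = £219.88
Workforce Levy: 1.91% × £3,180.00 = £60.74
Retirement Security Contribution: 1.7% × £3,180.00 = £54.06
Solidarity Surcharge: 8% × £3,180.00 = £254.40
Total: £219.88 + £60.74 + £54.06 + £254.40 = £589.08

£589.08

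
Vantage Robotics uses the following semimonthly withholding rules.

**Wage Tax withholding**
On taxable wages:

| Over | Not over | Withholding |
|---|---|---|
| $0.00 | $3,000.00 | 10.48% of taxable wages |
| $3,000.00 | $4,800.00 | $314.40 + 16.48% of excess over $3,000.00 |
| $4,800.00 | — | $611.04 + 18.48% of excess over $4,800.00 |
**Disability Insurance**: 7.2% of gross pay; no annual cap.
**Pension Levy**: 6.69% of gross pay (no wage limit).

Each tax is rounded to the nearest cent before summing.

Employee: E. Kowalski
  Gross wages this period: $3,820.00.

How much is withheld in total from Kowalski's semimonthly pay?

$980.14

Wage Tax: taxable = $3,820.00
  $314.40 + 16.48% × ($3,820.00 − $3,000.00) = $314.40 + 16.48% × $820.00 = $449.54
Disability Insurance: 7.2% × $3,820.00 = $275.04
Pension Levy: 6.69% × $3,820.00 = $255.56
Total: $449.54 + $275.04 + $255.56 = $980.14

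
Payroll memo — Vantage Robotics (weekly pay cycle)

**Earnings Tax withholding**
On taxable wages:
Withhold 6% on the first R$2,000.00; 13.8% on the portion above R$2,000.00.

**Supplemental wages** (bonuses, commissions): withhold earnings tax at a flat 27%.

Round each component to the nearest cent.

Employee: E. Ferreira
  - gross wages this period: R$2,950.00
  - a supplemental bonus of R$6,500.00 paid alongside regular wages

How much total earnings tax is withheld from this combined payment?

R$2,006.10

Earnings Tax: taxable = R$2,950.00
  R$120.00 + 13.8% × (R$2,950.00 − R$2,000.00) = R$120.00 + 13.8% × R$950.00 = R$251.10
Supplemental (27% flat on bonus): 27% × R$6,500.00 = R$1,755.00
Total earnings tax: R$251.10 + R$1,755.00 = R$2,006.10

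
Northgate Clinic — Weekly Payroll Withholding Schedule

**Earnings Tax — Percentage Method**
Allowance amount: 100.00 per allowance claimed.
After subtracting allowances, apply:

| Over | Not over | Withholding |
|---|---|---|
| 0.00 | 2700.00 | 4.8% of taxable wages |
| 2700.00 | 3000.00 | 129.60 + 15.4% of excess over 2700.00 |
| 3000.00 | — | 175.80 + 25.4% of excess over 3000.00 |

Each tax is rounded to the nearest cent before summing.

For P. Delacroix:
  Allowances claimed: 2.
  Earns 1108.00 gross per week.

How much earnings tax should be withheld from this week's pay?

43.58

Earnings Tax: taxable = 1108.00 − 2×100.00 = 908.00
  4.8% × 908.00 = 43.58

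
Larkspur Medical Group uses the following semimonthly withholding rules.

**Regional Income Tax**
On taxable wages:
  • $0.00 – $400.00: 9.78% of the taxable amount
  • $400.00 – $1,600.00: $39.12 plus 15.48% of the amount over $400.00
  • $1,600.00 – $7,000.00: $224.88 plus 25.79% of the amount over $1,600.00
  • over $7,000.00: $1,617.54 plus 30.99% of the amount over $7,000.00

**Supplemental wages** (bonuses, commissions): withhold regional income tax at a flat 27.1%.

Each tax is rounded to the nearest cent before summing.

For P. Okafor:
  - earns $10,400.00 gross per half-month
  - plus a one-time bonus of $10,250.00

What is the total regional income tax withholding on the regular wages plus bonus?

Regional Income Tax: taxable = $10,400.00
  $1,617.54 + 30.99% × ($10,400.00 − $7,000.00) = $1,617.54 + 30.99% × $3,400.00 = $2,671.20
Supplemental (27.1% flat on bonus): 27.1% × $10,250.00 = $2,777.75
Total regional income tax: $2,671.20 + $2,777.75 = $5,448.95

$5,448.95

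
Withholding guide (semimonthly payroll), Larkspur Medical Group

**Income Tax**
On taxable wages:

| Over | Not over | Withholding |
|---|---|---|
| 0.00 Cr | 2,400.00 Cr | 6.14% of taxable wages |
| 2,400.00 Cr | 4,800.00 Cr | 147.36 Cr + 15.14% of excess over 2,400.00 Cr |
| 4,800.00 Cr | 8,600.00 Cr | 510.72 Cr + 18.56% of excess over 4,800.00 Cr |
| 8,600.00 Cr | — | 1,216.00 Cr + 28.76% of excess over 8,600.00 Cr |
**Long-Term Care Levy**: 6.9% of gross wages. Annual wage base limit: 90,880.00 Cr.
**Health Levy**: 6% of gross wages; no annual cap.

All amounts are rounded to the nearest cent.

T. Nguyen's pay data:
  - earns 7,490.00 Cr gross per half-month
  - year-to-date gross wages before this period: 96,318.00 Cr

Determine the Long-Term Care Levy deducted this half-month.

0.00 Cr

Long-Term Care Levy: YTD 96,318.00 Cr ≥ cap 90,880.00 Cr → 0.00 Cr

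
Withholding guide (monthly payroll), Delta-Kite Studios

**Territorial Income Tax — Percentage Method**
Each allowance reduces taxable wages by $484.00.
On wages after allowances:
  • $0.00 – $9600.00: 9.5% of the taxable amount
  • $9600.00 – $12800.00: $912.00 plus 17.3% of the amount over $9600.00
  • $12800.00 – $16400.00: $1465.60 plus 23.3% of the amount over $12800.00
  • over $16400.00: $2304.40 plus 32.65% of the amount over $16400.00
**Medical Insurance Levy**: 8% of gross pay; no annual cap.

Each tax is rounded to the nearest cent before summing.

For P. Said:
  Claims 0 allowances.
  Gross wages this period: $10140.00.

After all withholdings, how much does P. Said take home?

Territorial Income Tax: taxable = $10140.00
  $912.00 + 17.3% × ($10140.00 − $9600.00) = $912.00 + 17.3% × $540.00 = $1005.42
Medical Insurance Levy: 8% × $10140.00 = $811.20
Total withheld: $1005.42 + $811.20 = $1816.62
Net pay: $10140.00 − $1816.62 = $8323.38

$8323.38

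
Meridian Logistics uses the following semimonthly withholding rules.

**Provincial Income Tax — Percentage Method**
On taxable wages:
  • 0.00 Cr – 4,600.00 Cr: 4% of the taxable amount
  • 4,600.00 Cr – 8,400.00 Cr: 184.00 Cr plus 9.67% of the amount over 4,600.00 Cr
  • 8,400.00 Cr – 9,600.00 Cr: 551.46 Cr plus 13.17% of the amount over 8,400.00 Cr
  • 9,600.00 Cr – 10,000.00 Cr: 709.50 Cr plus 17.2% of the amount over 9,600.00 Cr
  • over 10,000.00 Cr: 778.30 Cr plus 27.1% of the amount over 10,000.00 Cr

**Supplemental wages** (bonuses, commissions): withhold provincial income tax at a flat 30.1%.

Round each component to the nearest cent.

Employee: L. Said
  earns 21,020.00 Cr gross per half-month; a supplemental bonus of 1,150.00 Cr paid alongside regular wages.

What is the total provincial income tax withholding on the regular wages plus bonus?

Provincial Income Tax: taxable = 21,020.00 Cr
  778.30 Cr + 27.1% × (21,020.00 Cr − 10,000.00 Cr) = 778.30 Cr + 27.1% × 11,020.00 Cr = 3,764.72 Cr
Supplemental (30.1% flat on bonus): 30.1% × 1,150.00 Cr = 346.15 Cr
Total provincial income tax: 3,764.72 Cr + 346.15 Cr = 4,110.87 Cr

4,110.87 Cr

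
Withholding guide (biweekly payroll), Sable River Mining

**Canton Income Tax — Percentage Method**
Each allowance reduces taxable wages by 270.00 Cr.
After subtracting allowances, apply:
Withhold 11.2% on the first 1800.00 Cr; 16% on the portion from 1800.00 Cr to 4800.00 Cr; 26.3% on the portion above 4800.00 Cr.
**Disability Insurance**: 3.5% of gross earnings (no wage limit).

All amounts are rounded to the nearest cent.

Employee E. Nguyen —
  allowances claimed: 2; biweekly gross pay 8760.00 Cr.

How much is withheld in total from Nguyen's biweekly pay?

Canton Income Tax: taxable = 8760.00 Cr − 2×270.00 Cr = 8220.00 Cr
  681.60 Cr + 26.3% × (8220.00 Cr − 4800.00 Cr) = 681.60 Cr + 26.3% × 3420.00 Cr = 1581.06 Cr
Disability Insurance: 3.5% × 8760.00 Cr = 306.60 Cr
Total: 1581.06 Cr + 306.60 Cr = 1887.66 Cr

1887.66 Cr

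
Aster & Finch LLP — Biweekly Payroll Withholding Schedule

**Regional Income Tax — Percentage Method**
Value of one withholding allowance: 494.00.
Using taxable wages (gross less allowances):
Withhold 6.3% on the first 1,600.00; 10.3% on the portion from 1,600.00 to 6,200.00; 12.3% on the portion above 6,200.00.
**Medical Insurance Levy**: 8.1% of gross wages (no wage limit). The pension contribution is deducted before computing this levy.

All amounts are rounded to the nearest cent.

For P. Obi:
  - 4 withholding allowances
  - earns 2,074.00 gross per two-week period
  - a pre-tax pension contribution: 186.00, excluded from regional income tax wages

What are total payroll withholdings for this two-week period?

Regional Income Tax: taxable = 2,074.00 − 186.00 − 4×494.00 = -88.00
  Taxable ≤ 0 → 0.00
Medical Insurance Levy: 8.1% × 1,888.00 = 152.93
Total: 0.00 + 152.93 = 152.93

152.93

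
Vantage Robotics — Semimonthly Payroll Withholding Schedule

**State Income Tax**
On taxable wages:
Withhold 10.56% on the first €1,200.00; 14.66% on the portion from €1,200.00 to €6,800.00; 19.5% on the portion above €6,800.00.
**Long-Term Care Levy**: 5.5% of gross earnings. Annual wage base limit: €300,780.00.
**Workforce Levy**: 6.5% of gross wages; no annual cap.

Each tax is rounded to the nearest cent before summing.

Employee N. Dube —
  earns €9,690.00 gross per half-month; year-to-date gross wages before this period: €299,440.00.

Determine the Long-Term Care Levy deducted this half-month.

€73.70

Long-Term Care Levy: cap €300,780.00 − YTD €299,440.00 = €1,340.00 subject; 5.5% × €1,340.00 = €73.70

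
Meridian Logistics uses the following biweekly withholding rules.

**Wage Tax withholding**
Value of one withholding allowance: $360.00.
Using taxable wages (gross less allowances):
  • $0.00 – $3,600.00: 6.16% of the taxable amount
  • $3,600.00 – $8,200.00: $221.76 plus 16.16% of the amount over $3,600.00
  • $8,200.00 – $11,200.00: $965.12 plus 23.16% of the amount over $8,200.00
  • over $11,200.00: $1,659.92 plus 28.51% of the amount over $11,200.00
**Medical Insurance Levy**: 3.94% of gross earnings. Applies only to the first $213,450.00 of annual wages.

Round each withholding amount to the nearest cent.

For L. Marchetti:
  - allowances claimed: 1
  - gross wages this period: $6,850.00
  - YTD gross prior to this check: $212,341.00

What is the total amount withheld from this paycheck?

$732.47

Wage Tax: taxable = $6,850.00 − 1×$360.00 = $6,490.00
  $221.76 + 16.16% × ($6,490.00 − $3,600.00) = $221.76 + 16.16% × $2,890.00 = $688.78
Medical Insurance Levy: cap $213,450.00 − YTD $212,341.00 = $1,109.00 subject; 3.94% × $1,109.00 = $43.69
Total: $688.78 + $43.69 = $732.47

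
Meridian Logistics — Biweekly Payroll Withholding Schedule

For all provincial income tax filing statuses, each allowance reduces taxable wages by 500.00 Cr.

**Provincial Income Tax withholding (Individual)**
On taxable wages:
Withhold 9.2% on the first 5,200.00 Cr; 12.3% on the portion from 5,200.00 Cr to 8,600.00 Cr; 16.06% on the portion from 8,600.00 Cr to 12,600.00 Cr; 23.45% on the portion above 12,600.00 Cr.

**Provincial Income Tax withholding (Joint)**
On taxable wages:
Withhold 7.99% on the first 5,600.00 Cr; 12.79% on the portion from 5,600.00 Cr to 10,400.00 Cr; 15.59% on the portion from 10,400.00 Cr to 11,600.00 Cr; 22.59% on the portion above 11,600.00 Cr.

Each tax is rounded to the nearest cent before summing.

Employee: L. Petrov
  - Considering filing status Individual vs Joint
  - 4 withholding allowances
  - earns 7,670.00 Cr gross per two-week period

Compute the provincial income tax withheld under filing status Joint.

Provincial Income Tax (Joint): taxable = 7,670.00 Cr − 4×500.00 Cr = 5,670.00 Cr
  447.44 Cr + 12.79% × (5,670.00 Cr − 5,600.00 Cr) = 447.44 Cr + 12.79% × 70.00 Cr = 456.39 Cr

456.39 Cr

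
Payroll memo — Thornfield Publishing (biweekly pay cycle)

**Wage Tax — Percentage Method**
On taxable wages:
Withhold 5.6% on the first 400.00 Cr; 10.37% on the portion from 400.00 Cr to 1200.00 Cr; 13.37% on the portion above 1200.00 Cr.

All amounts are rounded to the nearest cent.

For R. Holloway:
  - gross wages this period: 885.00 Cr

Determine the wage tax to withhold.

72.69 Cr

Wage Tax: taxable = 885.00 Cr
  22.40 Cr + 10.37% × (885.00 Cr − 400.00 Cr) = 22.40 Cr + 10.37% × 485.00 Cr = 72.69 Cr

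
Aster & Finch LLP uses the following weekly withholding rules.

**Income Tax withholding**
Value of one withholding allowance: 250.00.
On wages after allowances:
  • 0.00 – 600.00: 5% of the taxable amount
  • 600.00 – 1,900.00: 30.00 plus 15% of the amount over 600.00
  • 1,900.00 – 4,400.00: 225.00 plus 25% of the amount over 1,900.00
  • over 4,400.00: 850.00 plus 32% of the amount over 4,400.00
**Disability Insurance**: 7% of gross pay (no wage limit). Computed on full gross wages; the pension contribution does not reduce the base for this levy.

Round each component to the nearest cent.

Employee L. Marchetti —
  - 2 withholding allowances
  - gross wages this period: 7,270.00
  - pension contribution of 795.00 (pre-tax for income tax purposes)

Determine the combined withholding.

1,862.90

Income Tax: taxable = 7,270.00 − 795.00 − 2×250.00 = 5,975.00
  850.00 + 32% × (5,975.00 − 4,400.00) = 850.00 + 32% × 1,575.00 = 1,354.00
Disability Insurance: 7% × 7,270.00 = 508.90
Total: 1,354.00 + 508.90 = 1,862.90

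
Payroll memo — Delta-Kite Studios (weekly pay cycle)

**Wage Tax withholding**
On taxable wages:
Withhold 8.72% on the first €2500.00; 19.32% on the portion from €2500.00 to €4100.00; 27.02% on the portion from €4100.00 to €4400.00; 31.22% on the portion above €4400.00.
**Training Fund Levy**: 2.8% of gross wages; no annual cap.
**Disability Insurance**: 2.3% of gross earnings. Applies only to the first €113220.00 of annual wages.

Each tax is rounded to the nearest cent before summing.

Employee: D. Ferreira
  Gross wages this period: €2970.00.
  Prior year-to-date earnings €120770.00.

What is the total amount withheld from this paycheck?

€391.96

Wage Tax: taxable = €2970.00
  €218.00 + 19.32% × (€2970.00 − €2500.00) = €218.00 + 19.32% × €470.00 = €308.80
Training Fund Levy: 2.8% × €2970.00 = €83.16
Disability Insurance: YTD €120770.00 ≥ cap €113220.00 → €0.00
Total: €308.80 + €83.16 + €0.00 = €391.96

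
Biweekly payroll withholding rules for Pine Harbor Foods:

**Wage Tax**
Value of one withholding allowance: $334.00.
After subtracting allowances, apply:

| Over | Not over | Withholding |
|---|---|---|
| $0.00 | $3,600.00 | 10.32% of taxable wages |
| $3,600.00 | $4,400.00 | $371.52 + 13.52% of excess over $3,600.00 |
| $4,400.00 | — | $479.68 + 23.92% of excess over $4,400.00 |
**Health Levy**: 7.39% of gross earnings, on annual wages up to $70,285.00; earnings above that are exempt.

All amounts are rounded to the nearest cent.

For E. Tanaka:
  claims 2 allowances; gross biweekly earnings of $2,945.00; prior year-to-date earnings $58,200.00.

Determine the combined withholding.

$452.63

Wage Tax: taxable = $2,945.00 − 2×$334.00 = $2,277.00
  10.32% × $2,277.00 = $234.99
Health Levy: 7.39% × $2,945.00 = $217.64
Total: $234.99 + $217.64 = $452.63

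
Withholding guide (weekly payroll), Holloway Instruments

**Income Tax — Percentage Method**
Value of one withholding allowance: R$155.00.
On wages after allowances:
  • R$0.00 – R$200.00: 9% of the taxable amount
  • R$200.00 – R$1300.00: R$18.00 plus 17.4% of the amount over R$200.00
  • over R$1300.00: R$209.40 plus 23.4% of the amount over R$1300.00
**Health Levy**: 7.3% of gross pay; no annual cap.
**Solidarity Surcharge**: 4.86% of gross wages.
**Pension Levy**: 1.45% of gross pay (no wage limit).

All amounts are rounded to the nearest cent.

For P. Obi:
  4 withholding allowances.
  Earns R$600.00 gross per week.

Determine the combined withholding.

Income Tax: taxable = R$600.00 − 4×R$155.00 = R$-20.00
  Taxable ≤ 0 → R$0.00
Health Levy: 7.3% × R$600.00 = R$43.80
Solidarity Surcharge: 4.86% × R$600.00 = R$29.16
Pension Levy: 1.45% × R$600.00 = R$8.70
Total: R$0.00 + R$43.80 + R$29.16 + R$8.70 = R$81.66

R$81.66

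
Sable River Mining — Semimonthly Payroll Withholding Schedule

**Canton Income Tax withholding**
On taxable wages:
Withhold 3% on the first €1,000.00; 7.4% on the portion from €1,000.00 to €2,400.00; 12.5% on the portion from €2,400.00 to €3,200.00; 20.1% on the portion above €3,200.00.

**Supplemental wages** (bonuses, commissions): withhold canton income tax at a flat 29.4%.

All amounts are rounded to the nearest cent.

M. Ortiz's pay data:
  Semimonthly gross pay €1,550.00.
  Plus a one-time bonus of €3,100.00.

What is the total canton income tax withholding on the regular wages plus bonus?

€982.10

Canton Income Tax: taxable = €1,550.00
  €30.00 + 7.4% × (€1,550.00 − €1,000.00) = €30.00 + 7.4% × €550.00 = €70.70
Supplemental (29.4% flat on bonus): 29.4% × €3,100.00 = €911.40
Total canton income tax: €70.70 + €911.40 = €982.10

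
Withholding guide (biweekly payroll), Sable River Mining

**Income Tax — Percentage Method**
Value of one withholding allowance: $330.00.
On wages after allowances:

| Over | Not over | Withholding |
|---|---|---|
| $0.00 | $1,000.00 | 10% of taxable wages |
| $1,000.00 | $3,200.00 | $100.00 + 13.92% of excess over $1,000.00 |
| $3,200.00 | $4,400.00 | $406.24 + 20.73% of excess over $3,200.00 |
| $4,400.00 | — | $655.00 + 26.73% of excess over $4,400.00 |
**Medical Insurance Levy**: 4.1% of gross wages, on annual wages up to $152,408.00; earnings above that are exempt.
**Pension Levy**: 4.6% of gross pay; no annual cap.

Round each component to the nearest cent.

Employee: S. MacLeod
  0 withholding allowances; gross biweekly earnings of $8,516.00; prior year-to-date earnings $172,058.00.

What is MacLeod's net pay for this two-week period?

$6,369.05

Income Tax: taxable = $8,516.00
  $655.00 + 26.73% × ($8,516.00 − $4,400.00) = $655.00 + 26.73% × $4,116.00 = $1,755.21
Medical Insurance Levy: YTD $172,058.00 ≥ cap $152,408.00 → $0.00
Pension Levy: 4.6% × $8,516.00 = $391.74
Total withheld: $1,755.21 + $0.00 + $391.74 = $2,146.95
Net pay: $8,516.00 − $2,146.95 = $6,369.05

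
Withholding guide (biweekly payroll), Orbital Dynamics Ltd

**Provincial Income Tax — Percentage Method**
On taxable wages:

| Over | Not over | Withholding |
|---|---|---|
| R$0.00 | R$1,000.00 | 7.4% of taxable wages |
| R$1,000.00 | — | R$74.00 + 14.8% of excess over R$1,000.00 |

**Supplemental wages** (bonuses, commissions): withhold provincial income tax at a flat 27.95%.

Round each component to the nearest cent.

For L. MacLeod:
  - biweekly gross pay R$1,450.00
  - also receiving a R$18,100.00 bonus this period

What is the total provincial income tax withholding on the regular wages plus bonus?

R$5,199.55

Provincial Income Tax: taxable = R$1,450.00
  R$74.00 + 14.8% × (R$1,450.00 − R$1,000.00) = R$74.00 + 14.8% × R$450.00 = R$140.60
Supplemental (27.95% flat on bonus): 27.95% × R$18,100.00 = R$5,058.95
Total provincial income tax: R$140.60 + R$5,058.95 = R$5,199.55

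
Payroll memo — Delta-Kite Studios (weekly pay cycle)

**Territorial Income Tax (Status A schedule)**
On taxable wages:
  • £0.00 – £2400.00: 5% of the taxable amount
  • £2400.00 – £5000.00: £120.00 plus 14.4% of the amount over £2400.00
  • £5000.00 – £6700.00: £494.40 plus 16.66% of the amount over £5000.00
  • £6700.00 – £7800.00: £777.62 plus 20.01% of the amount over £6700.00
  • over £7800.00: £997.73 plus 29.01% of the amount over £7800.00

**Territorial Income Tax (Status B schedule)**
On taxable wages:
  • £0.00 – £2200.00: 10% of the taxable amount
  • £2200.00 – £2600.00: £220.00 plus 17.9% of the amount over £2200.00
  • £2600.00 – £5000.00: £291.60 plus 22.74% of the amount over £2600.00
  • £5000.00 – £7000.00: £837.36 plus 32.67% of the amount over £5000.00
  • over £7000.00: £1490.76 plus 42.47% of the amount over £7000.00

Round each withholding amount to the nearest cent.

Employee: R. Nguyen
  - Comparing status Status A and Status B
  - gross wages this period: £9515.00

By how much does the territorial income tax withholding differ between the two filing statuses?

Territorial Income Tax (Status A): taxable = £9515.00
  £997.73 + 29.01% × (£9515.00 − £7800.00) = £997.73 + 29.01% × £1715.00 = £1495.25
Territorial Income Tax (Status B): taxable = £9515.00
  £1490.76 + 42.47% × (£9515.00 − £7000.00) = £1490.76 + 42.47% × £2515.00 = £2558.88
Difference: |£1495.25 − £2558.88| = £1063.63 (higher under Status B)

£1063.63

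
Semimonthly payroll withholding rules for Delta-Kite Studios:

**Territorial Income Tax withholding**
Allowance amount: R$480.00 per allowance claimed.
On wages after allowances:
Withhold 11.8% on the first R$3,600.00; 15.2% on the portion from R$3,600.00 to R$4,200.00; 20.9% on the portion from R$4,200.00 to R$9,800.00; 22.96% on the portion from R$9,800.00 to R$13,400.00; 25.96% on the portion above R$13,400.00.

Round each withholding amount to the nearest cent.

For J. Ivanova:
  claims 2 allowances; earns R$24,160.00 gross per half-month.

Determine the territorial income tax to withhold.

R$5,057.04

Territorial Income Tax: taxable = R$24,160.00 − 2×R$480.00 = R$23,200.00
  R$2,512.96 + 25.96% × (R$23,200.00 − R$13,400.00) = R$2,512.96 + 25.96% × R$9,800.00 = R$5,057.04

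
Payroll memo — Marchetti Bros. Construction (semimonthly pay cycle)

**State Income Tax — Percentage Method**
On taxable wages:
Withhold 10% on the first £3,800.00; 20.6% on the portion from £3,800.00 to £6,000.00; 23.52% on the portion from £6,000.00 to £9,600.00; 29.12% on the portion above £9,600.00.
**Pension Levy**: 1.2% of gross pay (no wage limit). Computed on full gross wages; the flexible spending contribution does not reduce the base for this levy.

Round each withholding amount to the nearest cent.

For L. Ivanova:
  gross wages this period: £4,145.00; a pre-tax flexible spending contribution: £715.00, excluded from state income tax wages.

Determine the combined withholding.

State Income Tax: taxable = £4,145.00 − £715.00 = £3,430.00
  10% × £3,430.00 = £343.00
Pension Levy: 1.2% × £4,145.00 = £49.74
Total: £343.00 + £49.74 = £392.74

£392.74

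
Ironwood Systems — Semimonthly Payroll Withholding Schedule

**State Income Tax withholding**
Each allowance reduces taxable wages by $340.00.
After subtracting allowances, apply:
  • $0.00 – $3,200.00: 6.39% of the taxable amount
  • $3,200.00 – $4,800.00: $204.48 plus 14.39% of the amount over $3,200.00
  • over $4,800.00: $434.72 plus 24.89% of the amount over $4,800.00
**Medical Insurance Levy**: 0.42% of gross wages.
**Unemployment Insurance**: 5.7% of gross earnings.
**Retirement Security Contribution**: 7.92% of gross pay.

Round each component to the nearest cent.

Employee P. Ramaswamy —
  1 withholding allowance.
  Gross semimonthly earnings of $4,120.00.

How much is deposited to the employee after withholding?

State Income Tax: taxable = $4,120.00 − 1×$340.00 = $3,780.00
  $204.48 + 14.39% × ($3,780.00 − $3,200.00) = $204.48 + 14.39% × $580.00 = $287.94
Medical Insurance Levy: 0.42% × $4,120.00 = $17.30
Unemployment Insurance: 5.7% × $4,120.00 = $234.84
Retirement Security Contribution: 7.92% × $4,120.00 = $326.30
Total withheld: $287.94 + $17.30 + $234.84 + $326.30 = $866.38
Net pay: $4,120.00 − $866.38 = $3,253.62

$3,253.62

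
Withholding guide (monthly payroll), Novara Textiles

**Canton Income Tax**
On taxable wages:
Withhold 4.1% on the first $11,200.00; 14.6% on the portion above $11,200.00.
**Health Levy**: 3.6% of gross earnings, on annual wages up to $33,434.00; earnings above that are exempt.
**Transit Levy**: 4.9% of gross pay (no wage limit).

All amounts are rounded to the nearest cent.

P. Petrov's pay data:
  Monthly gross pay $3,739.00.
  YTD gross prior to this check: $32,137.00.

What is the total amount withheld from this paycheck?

Canton Income Tax: taxable = $3,739.00
  4.1% × $3,739.00 = $153.30
Health Levy: cap $33,434.00 − YTD $32,137.00 = $1,297.00 subject; 3.6% × $1,297.00 = $46.69
Transit Levy: 4.9% × $3,739.00 = $183.21
Total: $153.30 + $46.69 + $183.21 = $383.20

$383.20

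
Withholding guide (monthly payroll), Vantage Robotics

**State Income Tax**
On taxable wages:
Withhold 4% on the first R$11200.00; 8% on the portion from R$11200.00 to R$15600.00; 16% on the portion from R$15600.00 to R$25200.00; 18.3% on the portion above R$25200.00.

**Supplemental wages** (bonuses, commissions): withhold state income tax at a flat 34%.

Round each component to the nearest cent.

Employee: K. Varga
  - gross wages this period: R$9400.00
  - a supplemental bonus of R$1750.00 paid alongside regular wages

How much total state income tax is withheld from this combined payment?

R$971.00

State Income Tax: taxable = R$9400.00
  4% × R$9400.00 = R$376.00
Supplemental (34% flat on bonus): 34% × R$1750.00 = R$595.00
Total state income tax: R$376.00 + R$595.00 = R$971.00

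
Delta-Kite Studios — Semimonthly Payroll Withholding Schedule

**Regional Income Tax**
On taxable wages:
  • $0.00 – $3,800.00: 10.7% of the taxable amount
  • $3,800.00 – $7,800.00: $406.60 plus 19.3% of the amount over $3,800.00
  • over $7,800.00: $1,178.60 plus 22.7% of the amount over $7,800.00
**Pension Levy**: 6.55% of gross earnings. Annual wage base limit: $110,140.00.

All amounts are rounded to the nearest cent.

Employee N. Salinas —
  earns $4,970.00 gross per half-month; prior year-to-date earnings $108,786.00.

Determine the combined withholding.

$721.10

Regional Income Tax: taxable = $4,970.00
  $406.60 + 19.3% × ($4,970.00 − $3,800.00) = $406.60 + 19.3% × $1,170.00 = $632.41
Pension Levy: cap $110,140.00 − YTD $108,786.00 = $1,354.00 subject; 6.55% × $1,354.00 = $88.69
Total: $632.41 + $88.69 = $721.10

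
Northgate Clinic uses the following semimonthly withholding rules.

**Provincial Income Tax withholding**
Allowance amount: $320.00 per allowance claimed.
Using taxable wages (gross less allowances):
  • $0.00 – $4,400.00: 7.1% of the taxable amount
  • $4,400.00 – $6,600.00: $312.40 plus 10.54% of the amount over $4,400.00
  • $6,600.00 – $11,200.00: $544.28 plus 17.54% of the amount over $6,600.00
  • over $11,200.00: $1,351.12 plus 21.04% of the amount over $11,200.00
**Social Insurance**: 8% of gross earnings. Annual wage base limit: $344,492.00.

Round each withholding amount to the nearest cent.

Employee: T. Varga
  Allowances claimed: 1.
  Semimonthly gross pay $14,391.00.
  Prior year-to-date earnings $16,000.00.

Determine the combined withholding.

Provincial Income Tax: taxable = $14,391.00 − 1×$320.00 = $14,071.00
  $1,351.12 + 21.04% × ($14,071.00 − $11,200.00) = $1,351.12 + 21.04% × $2,871.00 = $1,955.18
Social Insurance: 8% × $14,391.00 = $1,151.28
Total: $1,955.18 + $1,151.28 = $3,106.46

$3,106.46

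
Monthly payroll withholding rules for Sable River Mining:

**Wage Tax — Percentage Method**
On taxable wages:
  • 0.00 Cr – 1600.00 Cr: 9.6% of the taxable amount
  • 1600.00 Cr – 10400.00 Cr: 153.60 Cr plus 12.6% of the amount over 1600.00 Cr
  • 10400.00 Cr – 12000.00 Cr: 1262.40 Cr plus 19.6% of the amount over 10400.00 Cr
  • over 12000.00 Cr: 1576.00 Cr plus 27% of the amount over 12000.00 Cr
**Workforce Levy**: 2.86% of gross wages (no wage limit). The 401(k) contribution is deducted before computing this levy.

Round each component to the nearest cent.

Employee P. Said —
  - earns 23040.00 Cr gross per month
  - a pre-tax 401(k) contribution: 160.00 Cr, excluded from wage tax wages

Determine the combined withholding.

5167.97 Cr

Wage Tax: taxable = 23040.00 Cr − 160.00 Cr = 22880.00 Cr
  1576.00 Cr + 27% × (22880.00 Cr − 12000.00 Cr) = 1576.00 Cr + 27% × 10880.00 Cr = 4513.60 Cr
Workforce Levy: 2.86% × 22880.00 Cr = 654.37 Cr
Total: 4513.60 Cr + 654.37 Cr = 5167.97 Cr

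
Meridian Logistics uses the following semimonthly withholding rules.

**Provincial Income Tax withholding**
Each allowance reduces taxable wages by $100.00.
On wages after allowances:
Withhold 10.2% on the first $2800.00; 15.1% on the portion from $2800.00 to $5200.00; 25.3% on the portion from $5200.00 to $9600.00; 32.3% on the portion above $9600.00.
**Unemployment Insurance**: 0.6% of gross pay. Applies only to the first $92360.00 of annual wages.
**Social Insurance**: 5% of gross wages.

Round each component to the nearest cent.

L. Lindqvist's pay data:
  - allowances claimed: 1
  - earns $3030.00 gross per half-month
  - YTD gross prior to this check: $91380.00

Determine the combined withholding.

$462.61

Provincial Income Tax: taxable = $3030.00 − 1×$100.00 = $2930.00
  $285.60 + 15.1% × ($2930.00 − $2800.00) = $285.60 + 15.1% × $130.00 = $305.23
Unemployment Insurance: cap $92360.00 − YTD $91380.00 = $980.00 subject; 0.6% × $980.00 = $5.88
Social Insurance: 5% × $3030.00 = $151.50
Total: $305.23 + $5.88 + $151.50 = $462.61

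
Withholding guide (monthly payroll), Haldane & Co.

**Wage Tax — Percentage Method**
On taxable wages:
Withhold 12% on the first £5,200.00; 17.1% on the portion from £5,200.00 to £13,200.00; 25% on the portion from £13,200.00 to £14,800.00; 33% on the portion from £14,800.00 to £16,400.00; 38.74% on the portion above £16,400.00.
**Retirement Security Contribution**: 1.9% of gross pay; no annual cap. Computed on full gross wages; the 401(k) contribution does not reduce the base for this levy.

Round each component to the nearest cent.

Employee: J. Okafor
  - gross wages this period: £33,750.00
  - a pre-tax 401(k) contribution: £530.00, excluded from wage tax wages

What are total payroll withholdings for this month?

£10,077.32

Wage Tax: taxable = £33,750.00 − £530.00 = £33,220.00
  £2,920.00 + 38.74% × (£33,220.00 − £16,400.00) = £2,920.00 + 38.74% × £16,820.00 = £9,436.07
Retirement Security Contribution: 1.9% × £33,750.00 = £641.25
Total: £9,436.07 + £641.25 = £10,077.32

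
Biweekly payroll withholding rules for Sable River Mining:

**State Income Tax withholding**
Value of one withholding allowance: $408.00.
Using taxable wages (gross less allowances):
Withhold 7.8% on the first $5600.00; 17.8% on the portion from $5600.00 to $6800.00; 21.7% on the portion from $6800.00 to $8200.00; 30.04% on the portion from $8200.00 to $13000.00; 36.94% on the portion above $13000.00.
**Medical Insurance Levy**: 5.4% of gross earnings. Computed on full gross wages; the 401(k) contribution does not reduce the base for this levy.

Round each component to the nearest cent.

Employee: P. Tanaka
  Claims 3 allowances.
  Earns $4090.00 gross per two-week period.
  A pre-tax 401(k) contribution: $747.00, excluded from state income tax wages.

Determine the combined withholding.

State Income Tax: taxable = $4090.00 − $747.00 − 3×$408.00 = $2119.00
  7.8% × $2119.00 = $165.28
Medical Insurance Levy: 5.4% × $4090.00 = $220.86
Total: $165.28 + $220.86 = $386.14

$386.14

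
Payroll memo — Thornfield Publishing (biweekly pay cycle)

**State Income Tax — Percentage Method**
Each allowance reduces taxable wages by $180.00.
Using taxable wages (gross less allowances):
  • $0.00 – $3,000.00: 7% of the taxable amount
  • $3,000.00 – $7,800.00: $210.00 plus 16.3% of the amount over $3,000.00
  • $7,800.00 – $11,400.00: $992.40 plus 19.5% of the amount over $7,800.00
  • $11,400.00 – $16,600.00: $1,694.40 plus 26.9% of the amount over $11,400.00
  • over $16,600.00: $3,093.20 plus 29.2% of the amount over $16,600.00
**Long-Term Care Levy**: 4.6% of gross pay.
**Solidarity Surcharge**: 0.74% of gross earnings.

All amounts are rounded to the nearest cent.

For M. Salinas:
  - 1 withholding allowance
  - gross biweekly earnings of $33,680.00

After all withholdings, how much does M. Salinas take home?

$23,853.49

State Income Tax: taxable = $33,680.00 − 1×$180.00 = $33,500.00
  $3,093.20 + 29.2% × ($33,500.00 − $16,600.00) = $3,093.20 + 29.2% × $16,900.00 = $8,028.00
Long-Term Care Levy: 4.6% × $33,680.00 = $1,549.28
Solidarity Surcharge: 0.74% × $33,680.00 = $249.23
Total withheld: $8,028.00 + $1,549.28 + $249.23 = $9,826.51
Net pay: $33,680.00 − $9,826.51 = $23,853.49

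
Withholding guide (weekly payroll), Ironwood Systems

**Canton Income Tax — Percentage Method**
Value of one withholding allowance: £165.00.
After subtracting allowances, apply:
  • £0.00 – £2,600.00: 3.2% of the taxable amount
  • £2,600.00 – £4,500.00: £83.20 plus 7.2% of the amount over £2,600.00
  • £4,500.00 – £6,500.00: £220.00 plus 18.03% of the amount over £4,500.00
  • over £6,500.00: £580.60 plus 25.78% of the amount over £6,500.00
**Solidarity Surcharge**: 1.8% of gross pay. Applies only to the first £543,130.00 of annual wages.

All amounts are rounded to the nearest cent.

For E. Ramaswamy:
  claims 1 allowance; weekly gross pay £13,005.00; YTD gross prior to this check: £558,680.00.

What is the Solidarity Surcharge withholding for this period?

Solidarity Surcharge: YTD £558,680.00 ≥ cap £543,130.00 → £0.00

£0.00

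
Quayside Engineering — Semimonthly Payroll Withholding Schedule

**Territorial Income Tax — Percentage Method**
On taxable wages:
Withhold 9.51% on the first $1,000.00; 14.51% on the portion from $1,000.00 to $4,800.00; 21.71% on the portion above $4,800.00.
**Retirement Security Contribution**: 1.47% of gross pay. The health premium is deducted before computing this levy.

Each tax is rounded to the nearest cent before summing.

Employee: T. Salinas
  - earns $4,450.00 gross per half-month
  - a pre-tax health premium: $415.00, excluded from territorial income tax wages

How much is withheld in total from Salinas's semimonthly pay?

$594.79

Territorial Income Tax: taxable = $4,450.00 − $415.00 = $4,035.00
  $95.10 + 14.51% × ($4,035.00 − $1,000.00) = $95.10 + 14.51% × $3,035.00 = $535.48
Retirement Security Contribution: 1.47% × $4,035.00 = $59.31
Total: $535.48 + $59.31 = $594.79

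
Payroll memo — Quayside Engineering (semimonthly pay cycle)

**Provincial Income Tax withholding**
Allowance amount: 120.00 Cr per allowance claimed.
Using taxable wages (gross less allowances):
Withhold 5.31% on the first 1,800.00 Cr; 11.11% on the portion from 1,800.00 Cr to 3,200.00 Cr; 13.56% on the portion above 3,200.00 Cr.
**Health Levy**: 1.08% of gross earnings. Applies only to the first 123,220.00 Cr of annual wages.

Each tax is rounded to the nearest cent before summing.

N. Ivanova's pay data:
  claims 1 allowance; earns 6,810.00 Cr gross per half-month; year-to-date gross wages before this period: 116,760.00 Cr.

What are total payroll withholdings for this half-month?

Provincial Income Tax: taxable = 6,810.00 Cr − 1×120.00 Cr = 6,690.00 Cr
  251.12 Cr + 13.56% × (6,690.00 Cr − 3,200.00 Cr) = 251.12 Cr + 13.56% × 3,490.00 Cr = 724.36 Cr
Health Levy: cap 123,220.00 Cr − YTD 116,760.00 Cr = 6,460.00 Cr subject; 1.08% × 6,460.00 Cr = 69.77 Cr
Total: 724.36 Cr + 69.77 Cr = 794.13 Cr

794.13 Cr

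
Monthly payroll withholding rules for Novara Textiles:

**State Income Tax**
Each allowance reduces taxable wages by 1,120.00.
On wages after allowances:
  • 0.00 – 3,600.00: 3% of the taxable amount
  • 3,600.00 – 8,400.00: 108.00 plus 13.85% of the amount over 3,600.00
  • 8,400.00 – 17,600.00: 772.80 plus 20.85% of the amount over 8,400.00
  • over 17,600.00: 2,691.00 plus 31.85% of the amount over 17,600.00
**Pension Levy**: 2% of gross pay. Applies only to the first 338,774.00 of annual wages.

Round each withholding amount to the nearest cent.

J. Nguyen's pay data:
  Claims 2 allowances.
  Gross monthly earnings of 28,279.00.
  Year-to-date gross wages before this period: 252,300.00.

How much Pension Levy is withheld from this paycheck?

Pension Levy: 2% × 28,279.00 = 565.58

565.58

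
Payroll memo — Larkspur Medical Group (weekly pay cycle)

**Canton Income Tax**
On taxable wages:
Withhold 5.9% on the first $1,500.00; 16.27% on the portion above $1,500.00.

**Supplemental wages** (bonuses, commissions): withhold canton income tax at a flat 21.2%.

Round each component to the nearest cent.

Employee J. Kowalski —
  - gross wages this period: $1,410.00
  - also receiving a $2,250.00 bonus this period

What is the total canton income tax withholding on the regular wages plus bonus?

$560.19

Canton Income Tax: taxable = $1,410.00
  5.9% × $1,410.00 = $83.19
Supplemental (21.2% flat on bonus): 21.2% × $2,250.00 = $477.00
Total canton income tax: $83.19 + $477.00 = $560.19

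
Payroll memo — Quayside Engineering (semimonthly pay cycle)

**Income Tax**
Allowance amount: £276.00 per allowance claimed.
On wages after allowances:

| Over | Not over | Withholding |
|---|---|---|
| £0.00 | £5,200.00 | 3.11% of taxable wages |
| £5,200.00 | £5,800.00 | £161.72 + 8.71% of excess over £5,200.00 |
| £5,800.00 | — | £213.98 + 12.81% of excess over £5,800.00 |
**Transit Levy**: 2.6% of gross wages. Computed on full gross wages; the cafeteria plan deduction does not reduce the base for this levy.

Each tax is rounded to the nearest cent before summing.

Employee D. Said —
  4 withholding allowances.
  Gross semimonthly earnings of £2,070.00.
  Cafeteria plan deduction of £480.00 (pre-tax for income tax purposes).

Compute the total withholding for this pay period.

£68.93

Income Tax: taxable = £2,070.00 − £480.00 − 4×£276.00 = £486.00
  3.11% × £486.00 = £15.11
Transit Levy: 2.6% × £2,070.00 = £53.82
Total: £15.11 + £53.82 = £68.93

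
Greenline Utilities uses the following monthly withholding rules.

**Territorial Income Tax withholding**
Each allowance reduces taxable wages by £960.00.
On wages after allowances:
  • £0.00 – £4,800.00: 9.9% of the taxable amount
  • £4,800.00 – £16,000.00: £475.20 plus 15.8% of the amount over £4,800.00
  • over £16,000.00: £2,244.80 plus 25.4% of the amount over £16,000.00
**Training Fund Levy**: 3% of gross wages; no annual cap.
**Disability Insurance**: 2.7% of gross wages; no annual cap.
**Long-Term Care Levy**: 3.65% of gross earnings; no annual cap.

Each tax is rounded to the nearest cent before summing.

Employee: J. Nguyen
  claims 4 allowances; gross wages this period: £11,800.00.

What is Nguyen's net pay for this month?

£9,722.22

Territorial Income Tax: taxable = £11,800.00 − 4×£960.00 = £7,960.00
  £475.20 + 15.8% × (£7,960.00 − £4,800.00) = £475.20 + 15.8% × £3,160.00 = £974.48
Training Fund Levy: 3% × £11,800.00 = £354.00
Disability Insurance: 2.7% × £11,800.00 = £318.60
Long-Term Care Levy: 3.65% × £11,800.00 = £430.70
Total withheld: £974.48 + £354.00 + £318.60 + £430.70 = £2,077.78
Net pay: £11,800.00 − £2,077.78 = £9,722.22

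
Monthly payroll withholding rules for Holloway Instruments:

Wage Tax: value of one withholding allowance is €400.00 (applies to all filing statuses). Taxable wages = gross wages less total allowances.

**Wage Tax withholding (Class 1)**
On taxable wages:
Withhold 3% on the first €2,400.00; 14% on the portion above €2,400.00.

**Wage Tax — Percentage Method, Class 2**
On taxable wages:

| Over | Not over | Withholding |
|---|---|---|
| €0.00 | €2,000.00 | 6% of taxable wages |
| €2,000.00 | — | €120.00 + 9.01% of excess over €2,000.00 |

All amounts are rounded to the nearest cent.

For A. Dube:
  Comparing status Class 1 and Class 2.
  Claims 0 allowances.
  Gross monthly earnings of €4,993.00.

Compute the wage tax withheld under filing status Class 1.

€435.02

Wage Tax (Class 1): taxable = €4,993.00
  €72.00 + 14% × (€4,993.00 − €2,400.00) = €72.00 + 14% × €2,593.00 = €435.02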